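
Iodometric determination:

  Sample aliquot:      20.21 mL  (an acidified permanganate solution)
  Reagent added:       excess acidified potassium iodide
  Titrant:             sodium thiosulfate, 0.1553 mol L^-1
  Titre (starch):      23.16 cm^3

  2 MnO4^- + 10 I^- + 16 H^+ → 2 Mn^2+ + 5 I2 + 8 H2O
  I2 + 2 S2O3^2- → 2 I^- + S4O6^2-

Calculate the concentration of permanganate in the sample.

n(S2O3^2-) = 0.02316 × 0.1553 = 3.597 × 10^-3 mol
n(I2) = n(S2O3^2-)/2 = 1.798 × 10^-3 mol
From the 2:5 ratio, n(MnO4^-) in the aliquot = 2/5 × 1.798 × 10^-3 = 7.193 × 10^-4 mol
[MnO4^-] = 7.193 × 10^-4 / 0.02021 = 0.03559 mol/L

0.03559 mol/L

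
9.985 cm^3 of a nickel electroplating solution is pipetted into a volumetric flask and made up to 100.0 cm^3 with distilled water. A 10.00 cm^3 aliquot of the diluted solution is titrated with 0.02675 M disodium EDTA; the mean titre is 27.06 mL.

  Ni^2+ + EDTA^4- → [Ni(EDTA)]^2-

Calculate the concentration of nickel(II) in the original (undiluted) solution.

0.7249 M

n(EDTA) = 0.02706 × 0.02675 = 7.239 × 10^-4 mol
n(Ni2+) in the aliquot = 7.239 × 10^-4 mol (1:1 ratio)
[Ni2+]_dilute = 7.239 × 10^-4 / 0.01000 = 0.07239 mol/L
Dilution factor = 100.0 / 9.985 = 10.02
[Ni2+]_stock = 0.07239 × 10.02 = 0.7249 mol/L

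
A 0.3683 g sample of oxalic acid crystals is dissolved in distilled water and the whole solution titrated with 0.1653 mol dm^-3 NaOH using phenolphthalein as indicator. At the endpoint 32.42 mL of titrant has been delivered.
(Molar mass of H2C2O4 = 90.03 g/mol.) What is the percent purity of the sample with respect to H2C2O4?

65.50 %

H2C2O4 + 2 NaOH → Na2C2O4 + 2 H2O
n(NaOH) = 0.03242 L × 0.1653 mol/L = 5.359 × 10^-3 mol
From the 1:2 ratio, n(H2C2O4) = 1/2 × 5.359 × 10^-3 = 2.680 × 10^-3 mol
mass of H2C2O4 = 2.680 × 10^-3 × 90.03 g/mol = 0.2412 g
% H2C2O4 = 0.2412 / 0.3683 × 100 = 65.50 %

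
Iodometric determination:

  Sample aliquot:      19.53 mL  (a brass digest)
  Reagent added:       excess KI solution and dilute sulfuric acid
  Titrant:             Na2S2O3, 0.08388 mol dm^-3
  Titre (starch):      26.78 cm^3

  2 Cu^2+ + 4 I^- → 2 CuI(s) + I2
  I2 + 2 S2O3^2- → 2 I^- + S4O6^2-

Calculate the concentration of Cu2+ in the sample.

0.1150 mol/L

n(S2O3^2-) = 0.02678 × 0.08388 = 2.246 × 10^-3 mol
n(I2) = n(S2O3^2-)/2 = 1.123 × 10^-3 mol
From the 2:1 ratio, n(Cu2+) in the aliquot = 2/1 × 1.123 × 10^-3 = 2.246 × 10^-3 mol
[Cu2+] = 2.246 × 10^-3 / 0.01953 = 0.1150 mol/L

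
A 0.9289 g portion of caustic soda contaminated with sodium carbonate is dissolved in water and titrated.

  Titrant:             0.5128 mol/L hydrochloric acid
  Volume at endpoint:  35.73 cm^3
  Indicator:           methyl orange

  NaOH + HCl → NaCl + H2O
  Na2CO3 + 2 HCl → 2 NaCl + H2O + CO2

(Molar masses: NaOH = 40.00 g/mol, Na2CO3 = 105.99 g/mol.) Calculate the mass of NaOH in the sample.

n(HCl) = 0.03573 × 0.5128 = 0.01832 mol
Let x = n(NaOH), y = n(Na2CO3).
Titrant: 1x + 2y = 0.01832;  mass: 40.00x + 105.99y = 0.9289
Solving, x = 3.239 × 10^-3 mol, y = 7.542 × 10^-3 mol
mass of NaOH = 3.239 × 10^-3 × 40.00 = 0.1296 g

0.1296 g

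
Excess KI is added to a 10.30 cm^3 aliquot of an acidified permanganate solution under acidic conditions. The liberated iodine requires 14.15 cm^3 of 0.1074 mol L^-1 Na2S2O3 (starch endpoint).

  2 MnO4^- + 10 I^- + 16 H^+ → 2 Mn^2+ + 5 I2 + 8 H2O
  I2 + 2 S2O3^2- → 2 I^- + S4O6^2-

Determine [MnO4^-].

0.02951 mol/L

n(S2O3^2-) = 0.01415 × 0.1074 = 1.520 × 10^-3 mol
n(I2) = n(S2O3^2-)/2 = 7.599 × 10^-4 mol
From the 2:5 ratio, n(MnO4^-) in the aliquot = 2/5 × 7.599 × 10^-4 = 3.039 × 10^-4 mol
[MnO4^-] = 3.039 × 10^-4 / 0.01030 = 0.02951 mol/L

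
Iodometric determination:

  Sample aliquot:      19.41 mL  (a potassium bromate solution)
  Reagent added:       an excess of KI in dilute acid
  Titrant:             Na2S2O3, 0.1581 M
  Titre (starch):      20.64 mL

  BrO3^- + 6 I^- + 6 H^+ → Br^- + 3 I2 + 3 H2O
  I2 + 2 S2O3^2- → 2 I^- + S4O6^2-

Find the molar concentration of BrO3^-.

0.02802 M

n(S2O3^2-) = 0.02064 × 0.1581 = 3.263 × 10^-3 mol
n(I2) = n(S2O3^2-)/2 = 1.632 × 10^-3 mol
From the 1:3 ratio, n(BrO3^-) in the aliquot = 1/3 × 1.632 × 10^-3 = 5.439 × 10^-4 mol
[BrO3^-] = 5.439 × 10^-4 / 0.01941 = 0.02802 mol/L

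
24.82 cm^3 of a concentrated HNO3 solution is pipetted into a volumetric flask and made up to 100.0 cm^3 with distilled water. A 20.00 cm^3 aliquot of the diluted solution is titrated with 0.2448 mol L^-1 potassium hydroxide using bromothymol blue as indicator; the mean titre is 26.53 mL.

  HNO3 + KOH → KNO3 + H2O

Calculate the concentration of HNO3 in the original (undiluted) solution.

n(KOH) = 0.02653 × 0.2448 = 6.495 × 10^-3 mol
n(HNO3) in the aliquot = 6.495 × 10^-3 mol (1:1 ratio)
[HNO3]_dilute = 6.495 × 10^-3 / 0.02000 = 0.3247 mol/L
Dilution factor = 100.0 / 24.82 = 4.029
[HNO3]_stock = 0.3247 × 4.029 = 1.308 mol/L

1.308 mol/L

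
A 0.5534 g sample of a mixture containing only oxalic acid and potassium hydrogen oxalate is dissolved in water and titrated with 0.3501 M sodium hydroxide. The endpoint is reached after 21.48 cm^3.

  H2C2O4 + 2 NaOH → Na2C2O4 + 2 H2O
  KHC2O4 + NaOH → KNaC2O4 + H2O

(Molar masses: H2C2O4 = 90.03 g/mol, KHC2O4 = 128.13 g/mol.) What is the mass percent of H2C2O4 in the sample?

40.14 %

n(NaOH) = 0.02148 × 0.3501 = 7.520 × 10^-3 mol
Let x = n(H2C2O4), y = n(KHC2O4).
Titrant: 2x + 1y = 7.520 × 10^-3;  mass: 90.03x + 128.13y = 0.5534
Solving, x = 2.467 × 10^-3 mol, y = 2.585 × 10^-3 mol
mass of H2C2O4 = 2.467 × 10^-3 × 90.03 = 0.2221 g
% H2C2O4 = 0.2221 / 0.5534 × 100 = 40.14 %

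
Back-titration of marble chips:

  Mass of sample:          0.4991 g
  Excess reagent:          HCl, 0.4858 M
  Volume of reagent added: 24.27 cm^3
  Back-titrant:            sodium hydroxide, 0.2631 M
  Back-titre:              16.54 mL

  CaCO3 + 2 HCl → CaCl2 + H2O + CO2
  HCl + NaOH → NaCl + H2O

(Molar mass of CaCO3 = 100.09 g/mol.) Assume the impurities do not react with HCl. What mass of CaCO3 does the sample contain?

0.3723 g

n(HCl) added = 0.02427 × 0.4858 = 0.01179 mol
n(NaOH) used in back-titration = 0.01654 × 0.2631 = 4.352 × 10^-3 mol
n(HCl) left over = 4.352 × 10^-3 mol (1:1 ratio)
n(HCl) consumed by analyte = 0.01179 − 4.352 × 10^-3 = 7.439 × 10^-3 mol
From the 1:2 ratio, n(CaCO3) = 1/2 × 7.439 × 10^-3 = 3.719 × 10^-3 mol
mass of CaCO3 = 3.719 × 10^-3 × 100.09 = 0.3723 g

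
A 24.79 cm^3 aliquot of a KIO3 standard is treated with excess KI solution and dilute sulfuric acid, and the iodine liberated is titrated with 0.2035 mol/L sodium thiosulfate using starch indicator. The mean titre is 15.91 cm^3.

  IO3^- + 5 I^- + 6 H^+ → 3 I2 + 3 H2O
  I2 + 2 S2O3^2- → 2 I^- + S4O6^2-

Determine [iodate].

0.02177 mol/L

n(S2O3^2-) = 0.01591 × 0.2035 = 3.238 × 10^-3 mol
n(I2) = n(S2O3^2-)/2 = 1.619 × 10^-3 mol
From the 1:3 ratio, n(IO3^-) in the aliquot = 1/3 × 1.619 × 10^-3 = 5.396 × 10^-4 mol
[IO3^-] = 5.396 × 10^-4 / 0.02479 = 0.02177 mol/L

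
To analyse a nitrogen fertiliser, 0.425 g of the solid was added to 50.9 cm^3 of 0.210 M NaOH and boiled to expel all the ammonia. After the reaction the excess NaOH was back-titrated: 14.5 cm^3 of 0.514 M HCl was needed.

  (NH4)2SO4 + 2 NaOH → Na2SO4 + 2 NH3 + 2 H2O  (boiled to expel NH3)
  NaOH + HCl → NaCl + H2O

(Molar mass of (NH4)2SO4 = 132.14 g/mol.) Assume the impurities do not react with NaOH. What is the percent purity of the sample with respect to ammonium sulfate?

n(NaOH) added = 0.0509 × 0.210 = 0.0107 mol
n(HCl) used in back-titration = 0.0145 × 0.514 = 7.45 × 10^-3 mol
n(NaOH) left over = 7.45 × 10^-3 mol (1:1 ratio)
n(NaOH) consumed by analyte = 0.0107 − 7.45 × 10^-3 = 3.24 × 10^-3 mol
From the 1:2 ratio, n((NH4)2SO4) = 1/2 × 3.24 × 10^-3 = 1.62 × 10^-3 mol
mass of (NH4)2SO4 = 1.62 × 10^-3 × 132.14 = 0.214 g
% (NH4)2SO4 = 0.214 / 0.425 × 100 = 50.3 %

50.3 %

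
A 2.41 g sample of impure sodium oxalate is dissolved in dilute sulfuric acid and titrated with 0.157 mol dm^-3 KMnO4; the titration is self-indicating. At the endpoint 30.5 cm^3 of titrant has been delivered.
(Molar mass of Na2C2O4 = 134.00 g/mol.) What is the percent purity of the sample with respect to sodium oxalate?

2 MnO4^- + 5 C2O4^2- + 16 H^+ → 2 Mn^2+ + 10 CO2 + 8 H2O
n(KMnO4) = 0.0305 L × 0.157 mol/L = 4.79 × 10^-3 mol
From the 5:2 ratio, n(Na2C2O4) = 5/2 × 4.79 × 10^-3 = 0.0120 mol
mass of Na2C2O4 = 0.0120 × 134.00 g/mol = 1.60 g
% Na2C2O4 = 1.60 / 2.41 × 100 = 66.6 %

66.6 %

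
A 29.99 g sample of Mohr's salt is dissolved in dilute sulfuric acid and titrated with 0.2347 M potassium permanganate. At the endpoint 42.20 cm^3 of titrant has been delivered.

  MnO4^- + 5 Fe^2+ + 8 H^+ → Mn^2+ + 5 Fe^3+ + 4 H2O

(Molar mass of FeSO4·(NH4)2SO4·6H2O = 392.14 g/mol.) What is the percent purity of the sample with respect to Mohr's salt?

64.75 %

n(KMnO4) = 0.04220 L × 0.2347 mol/L = 9.904 × 10^-3 mol
From the 5:1 ratio, n(FeSO4·(NH4)2SO4·6H2O) = 5/1 × 9.904 × 10^-3 = 0.04952 mol
mass of FeSO4·(NH4)2SO4·6H2O = 0.04952 × 392.14 g/mol = 19.42 g
% FeSO4·(NH4)2SO4·6H2O = 19.42 / 29.99 × 100 = 64.75 %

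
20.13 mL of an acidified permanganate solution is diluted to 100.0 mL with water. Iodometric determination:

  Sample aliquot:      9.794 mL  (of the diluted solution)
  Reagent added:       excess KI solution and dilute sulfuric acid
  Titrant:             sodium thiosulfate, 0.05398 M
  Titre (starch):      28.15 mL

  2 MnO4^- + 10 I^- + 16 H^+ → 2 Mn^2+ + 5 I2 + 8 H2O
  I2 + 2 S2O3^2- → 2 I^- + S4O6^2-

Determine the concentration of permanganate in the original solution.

n(S2O3^2-) = 0.02815 × 0.05398 = 1.520 × 10^-3 mol
n(I2) = n(S2O3^2-)/2 = 7.598 × 10^-4 mol
From the 2:5 ratio, n(MnO4^-) in the aliquot = 2/5 × 7.598 × 10^-4 = 3.039 × 10^-4 mol
[MnO4^-]_dilute = 3.039 × 10^-4 / 0.009794 = 0.03103 mol/L
[MnO4^-]_original = 0.03103 × 100.0/20.13 = 0.1541 mol/L

0.1541 M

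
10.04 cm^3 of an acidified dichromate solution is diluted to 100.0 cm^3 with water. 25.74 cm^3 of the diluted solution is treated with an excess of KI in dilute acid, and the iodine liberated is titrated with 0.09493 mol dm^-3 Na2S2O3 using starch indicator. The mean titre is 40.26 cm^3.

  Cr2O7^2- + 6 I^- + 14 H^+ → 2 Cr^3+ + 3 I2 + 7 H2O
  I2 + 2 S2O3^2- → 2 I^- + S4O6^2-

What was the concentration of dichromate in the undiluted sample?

0.2465 mol/L

n(S2O3^2-) = 0.04026 × 0.09493 = 3.822 × 10^-3 mol
n(I2) = n(S2O3^2-)/2 = 1.911 × 10^-3 mol
From the 1:3 ratio, n(Cr2O7^2-) in the aliquot = 1/3 × 1.911 × 10^-3 = 6.370 × 10^-4 mol
[Cr2O7^2-]_dilute = 6.370 × 10^-4 / 0.02574 = 0.02475 mol/L
[Cr2O7^2-]_original = 0.02475 × 100.0/10.04 = 0.2465 mol/L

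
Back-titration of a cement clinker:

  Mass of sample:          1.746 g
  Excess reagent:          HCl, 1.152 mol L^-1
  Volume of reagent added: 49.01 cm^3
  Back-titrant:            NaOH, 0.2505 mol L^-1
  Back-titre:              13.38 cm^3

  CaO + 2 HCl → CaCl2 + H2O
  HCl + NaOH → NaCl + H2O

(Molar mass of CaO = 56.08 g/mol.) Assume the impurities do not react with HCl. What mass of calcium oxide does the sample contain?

1.489 g

n(HCl) added = 0.04901 × 1.152 = 0.05646 mol
n(NaOH) used in back-titration = 0.01338 × 0.2505 = 3.352 × 10^-3 mol
n(HCl) left over = 3.352 × 10^-3 mol (1:1 ratio)
n(HCl) consumed by analyte = 0.05646 − 3.352 × 10^-3 = 0.05311 mol
From the 1:2 ratio, n(CaO) = 1/2 × 0.05311 = 0.02655 mol
mass of CaO = 0.02655 × 56.08 = 1.489 g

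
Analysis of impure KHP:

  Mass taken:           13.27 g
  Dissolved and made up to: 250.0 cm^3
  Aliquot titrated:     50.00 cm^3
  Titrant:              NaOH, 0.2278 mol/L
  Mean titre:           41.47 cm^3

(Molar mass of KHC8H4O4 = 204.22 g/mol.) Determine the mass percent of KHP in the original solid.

KHC8H4O4 + NaOH → KNaC8H4O4 + H2O
n(NaOH) per titration = 0.04147 × 0.2278 = 9.447 × 10^-3 mol
n(KHC8H4O4) in each aliquot = 9.447 × 10^-3 mol (1:1 ratio)
n(KHC8H4O4) in the whole flask = 9.447 × 10^-3 × 250.0/50.00 = 0.04723 mol
mass of KHC8H4O4 = 0.04723 × 204.22 = 9.646 g
% KHC8H4O4 = 9.646 / 13.27 × 100 = 72.69 %

72.69 %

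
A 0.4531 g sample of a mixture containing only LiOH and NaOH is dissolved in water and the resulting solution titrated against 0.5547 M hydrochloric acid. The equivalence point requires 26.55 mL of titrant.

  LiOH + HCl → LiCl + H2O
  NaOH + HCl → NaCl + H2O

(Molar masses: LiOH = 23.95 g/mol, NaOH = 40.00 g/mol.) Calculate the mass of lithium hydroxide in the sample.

0.2029 g

n(HCl) = 0.02655 × 0.5547 = 0.01473 mol
Let x = n(LiOH), y = n(NaOH).
Titrant: 1x + 1y = 0.01473;  mass: 23.95x + 40.00y = 0.4531
Solving, x = 8.473 × 10^-3 mol, y = 6.254 × 10^-3 mol
mass of LiOH = 8.473 × 10^-3 × 23.95 = 0.2029 g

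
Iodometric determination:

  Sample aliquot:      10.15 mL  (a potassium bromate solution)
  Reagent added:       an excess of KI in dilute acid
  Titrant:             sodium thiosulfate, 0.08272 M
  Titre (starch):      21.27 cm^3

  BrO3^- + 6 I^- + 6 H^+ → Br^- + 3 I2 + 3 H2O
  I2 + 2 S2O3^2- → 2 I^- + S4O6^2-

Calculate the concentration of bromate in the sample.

0.02889 M

n(S2O3^2-) = 0.02127 × 0.08272 = 1.759 × 10^-3 mol
n(I2) = n(S2O3^2-)/2 = 8.797 × 10^-4 mol
From the 1:3 ratio, n(BrO3^-) in the aliquot = 1/3 × 8.797 × 10^-4 = 2.932 × 10^-4 mol
[BrO3^-] = 2.932 × 10^-4 / 0.01015 = 0.02889 mol/L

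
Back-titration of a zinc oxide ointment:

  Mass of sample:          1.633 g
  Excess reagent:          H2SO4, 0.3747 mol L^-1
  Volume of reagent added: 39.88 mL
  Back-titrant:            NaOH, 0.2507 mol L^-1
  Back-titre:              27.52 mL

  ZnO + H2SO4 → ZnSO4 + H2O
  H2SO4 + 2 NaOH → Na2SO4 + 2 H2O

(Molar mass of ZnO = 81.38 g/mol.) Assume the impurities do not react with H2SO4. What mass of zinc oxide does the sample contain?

n(H2SO4) added = 0.03988 × 0.3747 = 0.01494 mol
n(NaOH) used in back-titration = 0.02752 × 0.2507 = 6.899 × 10^-3 mol
From the 1:2 ratio, n(H2SO4) left over = 1/2 × 6.899 × 10^-3 = 3.450 × 10^-3 mol
n(H2SO4) consumed by analyte = 0.01494 − 3.450 × 10^-3 = 0.01149 mol
n(ZnO) = 0.01149 mol (1:1 ratio)
mass of ZnO = 0.01149 × 81.38 = 0.9353 g

0.9353 g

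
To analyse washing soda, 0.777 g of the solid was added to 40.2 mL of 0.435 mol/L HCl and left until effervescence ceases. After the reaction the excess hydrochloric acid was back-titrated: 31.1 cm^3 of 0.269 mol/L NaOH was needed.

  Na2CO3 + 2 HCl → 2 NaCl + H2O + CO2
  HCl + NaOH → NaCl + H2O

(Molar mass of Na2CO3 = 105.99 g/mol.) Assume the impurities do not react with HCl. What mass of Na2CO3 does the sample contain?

0.483 g

n(HCl) added = 0.0402 × 0.435 = 0.0175 mol
n(NaOH) used in back-titration = 0.0311 × 0.269 = 8.37 × 10^-3 mol
n(HCl) left over = 8.37 × 10^-3 mol (1:1 ratio)
n(HCl) consumed by analyte = 0.0175 − 8.37 × 10^-3 = 9.12 × 10^-3 mol
From the 1:2 ratio, n(Na2CO3) = 1/2 × 9.12 × 10^-3 = 4.56 × 10^-3 mol
mass of Na2CO3 = 4.56 × 10^-3 × 105.99 = 0.483 g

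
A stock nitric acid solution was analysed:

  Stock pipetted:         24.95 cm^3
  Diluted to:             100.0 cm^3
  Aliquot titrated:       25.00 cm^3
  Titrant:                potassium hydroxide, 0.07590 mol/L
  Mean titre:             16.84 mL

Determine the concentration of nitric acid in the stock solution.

0.2049 mol/L

HNO3 + KOH → KNO3 + H2O
n(KOH) = 0.01684 × 0.07590 = 1.278 × 10^-3 mol
n(HNO3) in the aliquot = 1.278 × 10^-3 mol (1:1 ratio)
[HNO3]_dilute = 1.278 × 10^-3 / 0.02500 = 0.05113 mol/L
Dilution factor = 100.0 / 24.95 = 4.008
[HNO3]_stock = 0.05113 × 4.008 = 0.2049 mol/L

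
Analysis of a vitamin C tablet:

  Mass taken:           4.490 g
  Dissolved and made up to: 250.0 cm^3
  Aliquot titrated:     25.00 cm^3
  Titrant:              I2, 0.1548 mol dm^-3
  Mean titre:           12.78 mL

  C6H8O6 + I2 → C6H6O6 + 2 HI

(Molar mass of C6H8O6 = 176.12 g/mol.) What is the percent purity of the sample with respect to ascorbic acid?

77.60 %

n(I2) per titration = 0.01278 × 0.1548 = 1.978 × 10^-3 mol
n(C6H8O6) in each aliquot = 1.978 × 10^-3 mol (1:1 ratio)
n(C6H8O6) in the whole flask = 1.978 × 10^-3 × 250.0/25.00 = 0.01978 mol
mass of C6H8O6 = 0.01978 × 176.12 = 3.484 g
% C6H8O6 = 3.484 / 4.490 × 100 = 77.60 %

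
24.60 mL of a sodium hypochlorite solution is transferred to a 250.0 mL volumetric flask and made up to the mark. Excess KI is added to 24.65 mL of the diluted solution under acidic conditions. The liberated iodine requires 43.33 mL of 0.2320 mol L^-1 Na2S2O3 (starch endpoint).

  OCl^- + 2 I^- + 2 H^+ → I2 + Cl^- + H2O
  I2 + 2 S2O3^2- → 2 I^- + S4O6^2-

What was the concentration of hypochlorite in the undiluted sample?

n(S2O3^2-) = 0.04333 × 0.2320 = 0.01005 mol
n(I2) = n(S2O3^2-)/2 = 5.026 × 10^-3 mol
n(OCl^-) in the aliquot = 5.026 × 10^-3 mol (1:1 ratio)
[OCl^-]_dilute = 5.026 × 10^-3 / 0.02465 = 0.2039 mol/L
[OCl^-]_original = 0.2039 × 250.0/24.60 = 2.072 mol/L

2.072 mol/L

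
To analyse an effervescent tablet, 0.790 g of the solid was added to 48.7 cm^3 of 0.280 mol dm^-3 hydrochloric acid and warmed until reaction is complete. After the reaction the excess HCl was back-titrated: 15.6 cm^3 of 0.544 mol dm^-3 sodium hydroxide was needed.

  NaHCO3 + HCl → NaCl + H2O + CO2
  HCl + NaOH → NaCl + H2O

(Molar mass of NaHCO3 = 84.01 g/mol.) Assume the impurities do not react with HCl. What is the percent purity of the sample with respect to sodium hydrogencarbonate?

54.8 %

n(HCl) added = 0.0487 × 0.280 = 0.0136 mol
n(NaOH) used in back-titration = 0.0156 × 0.544 = 8.49 × 10^-3 mol
n(HCl) left over = 8.49 × 10^-3 mol (1:1 ratio)
n(HCl) consumed by analyte = 0.0136 − 8.49 × 10^-3 = 5.15 × 10^-3 mol
n(NaHCO3) = 5.15 × 10^-3 mol (1:1 ratio)
mass of NaHCO3 = 5.15 × 10^-3 × 84.01 = 0.433 g
% NaHCO3 = 0.433 / 0.790 × 100 = 54.8 %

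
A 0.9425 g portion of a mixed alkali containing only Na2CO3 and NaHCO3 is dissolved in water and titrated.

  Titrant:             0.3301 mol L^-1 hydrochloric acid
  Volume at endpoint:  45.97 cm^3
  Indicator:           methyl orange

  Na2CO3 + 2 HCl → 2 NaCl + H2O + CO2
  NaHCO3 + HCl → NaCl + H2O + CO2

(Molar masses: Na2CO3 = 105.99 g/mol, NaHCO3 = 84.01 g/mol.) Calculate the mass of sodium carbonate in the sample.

n(HCl) = 0.04597 × 0.3301 = 0.01517 mol
Let x = n(Na2CO3), y = n(NaHCO3).
Titrant: 2x + 1y = 0.01517;  mass: 105.99x + 84.01y = 0.9425
Solving, x = 5.358 × 10^-3 mol, y = 4.460 × 10^-3 mol
mass of Na2CO3 = 5.358 × 10^-3 × 105.99 = 0.5678 g

0.5678 g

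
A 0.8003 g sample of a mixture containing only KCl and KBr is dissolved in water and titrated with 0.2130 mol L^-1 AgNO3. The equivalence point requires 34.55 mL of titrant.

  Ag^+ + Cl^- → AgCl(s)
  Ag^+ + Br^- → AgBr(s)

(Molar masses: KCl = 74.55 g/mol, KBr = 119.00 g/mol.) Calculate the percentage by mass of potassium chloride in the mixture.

n(AgNO3) = 0.03455 × 0.2130 = 7.359 × 10^-3 mol
Let x = n(KCl), y = n(KBr).
Titrant: 1x + 1y = 7.359 × 10^-3;  mass: 74.55x + 119.00y = 0.8003
Solving, x = 1.697 × 10^-3 mol, y = 5.662 × 10^-3 mol
mass of KCl = 1.697 × 10^-3 × 74.55 = 0.1265 g
% KCl = 0.1265 / 0.8003 × 100 = 15.81 %

15.81 %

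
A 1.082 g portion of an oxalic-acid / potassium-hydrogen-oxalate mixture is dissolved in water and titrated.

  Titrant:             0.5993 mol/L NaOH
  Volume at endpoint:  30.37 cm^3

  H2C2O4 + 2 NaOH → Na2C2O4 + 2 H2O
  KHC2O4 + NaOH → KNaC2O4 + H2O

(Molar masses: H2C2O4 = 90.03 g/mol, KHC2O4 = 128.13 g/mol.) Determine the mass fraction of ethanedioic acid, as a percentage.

n(NaOH) = 0.03037 × 0.5993 = 0.01820 mol
Let x = n(H2C2O4), y = n(KHC2O4).
Titrant: 2x + 1y = 0.01820;  mass: 90.03x + 128.13y = 1.082
Solving, x = 7.520 × 10^-3 mol, y = 3.161 × 10^-3 mol
mass of H2C2O4 = 7.520 × 10^-3 × 90.03 = 0.6770 g
% H2C2O4 = 0.6770 / 1.082 × 100 = 62.57 %

62.57 %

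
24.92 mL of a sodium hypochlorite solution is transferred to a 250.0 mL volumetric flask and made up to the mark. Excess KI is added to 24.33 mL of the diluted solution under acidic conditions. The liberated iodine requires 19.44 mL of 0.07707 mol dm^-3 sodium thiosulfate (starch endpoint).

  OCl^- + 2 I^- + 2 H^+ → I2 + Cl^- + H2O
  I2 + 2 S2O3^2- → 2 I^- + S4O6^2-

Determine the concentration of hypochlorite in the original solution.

0.3089 mol/L

n(S2O3^2-) = 0.01944 × 0.07707 = 1.498 × 10^-3 mol
n(I2) = n(S2O3^2-)/2 = 7.491 × 10^-4 mol
n(OCl^-) in the aliquot = 7.491 × 10^-4 mol (1:1 ratio)
[OCl^-]_dilute = 7.491 × 10^-4 / 0.02433 = 0.03079 mol/L
[OCl^-]_original = 0.03079 × 250.0/24.92 = 0.3089 mol/L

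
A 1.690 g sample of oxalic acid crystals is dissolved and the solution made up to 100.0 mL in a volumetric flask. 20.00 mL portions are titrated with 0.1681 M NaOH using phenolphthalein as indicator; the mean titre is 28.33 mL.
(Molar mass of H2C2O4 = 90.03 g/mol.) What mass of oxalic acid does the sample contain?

1.072 g

H2C2O4 + 2 NaOH → Na2C2O4 + 2 H2O
n(NaOH) per titration = 0.02833 × 0.1681 = 4.762 × 10^-3 mol
From the 1:2 ratio, n(H2C2O4) in each aliquot = 1/2 × 4.762 × 10^-3 = 2.381 × 10^-3 mol
n(H2C2O4) in the whole flask = 2.381 × 10^-3 × 100.0/20.00 = 0.01191 mol
mass of H2C2O4 = 0.01191 × 90.03 = 1.072 g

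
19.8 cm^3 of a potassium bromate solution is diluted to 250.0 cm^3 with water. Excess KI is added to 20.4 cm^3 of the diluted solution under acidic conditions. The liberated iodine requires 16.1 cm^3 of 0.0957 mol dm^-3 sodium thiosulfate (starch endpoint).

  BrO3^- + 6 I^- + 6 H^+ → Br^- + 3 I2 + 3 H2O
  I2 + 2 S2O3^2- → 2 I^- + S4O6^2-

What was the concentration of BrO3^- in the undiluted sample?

0.159 mol/L

n(S2O3^2-) = 0.0161 × 0.0957 = 1.54 × 10^-3 mol
n(I2) = n(S2O3^2-)/2 = 7.70 × 10^-4 mol
From the 1:3 ratio, n(BrO3^-) in the aliquot = 1/3 × 7.70 × 10^-4 = 2.57 × 10^-4 mol
[BrO3^-]_dilute = 2.57 × 10^-4 / 0.0204 = 0.0126 mol/L
[BrO3^-]_original = 0.0126 × 250.0/19.8 = 0.159 mol/L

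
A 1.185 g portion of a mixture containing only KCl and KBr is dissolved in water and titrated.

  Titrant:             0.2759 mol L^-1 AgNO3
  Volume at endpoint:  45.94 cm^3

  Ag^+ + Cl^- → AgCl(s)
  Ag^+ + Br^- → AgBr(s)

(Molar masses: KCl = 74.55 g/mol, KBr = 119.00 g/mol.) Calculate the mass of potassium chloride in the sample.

0.5422 g

n(AgNO3) = 0.04594 × 0.2759 = 0.01267 mol
Let x = n(KCl), y = n(KBr).
Titrant: 1x + 1y = 0.01267;  mass: 74.55x + 119.00y = 1.185
Solving, x = 7.273 × 10^-3 mol, y = 5.401 × 10^-3 mol
mass of KCl = 7.273 × 10^-3 × 74.55 = 0.5422 g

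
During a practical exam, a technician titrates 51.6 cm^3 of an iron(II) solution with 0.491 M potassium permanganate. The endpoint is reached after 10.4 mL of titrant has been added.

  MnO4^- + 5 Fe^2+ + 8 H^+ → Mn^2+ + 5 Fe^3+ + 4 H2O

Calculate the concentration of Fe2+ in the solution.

n(KMnO4) = 0.0104 L × 0.491 mol/L = 5.11 × 10^-3 mol
From the 5:1 mole ratio, n(Fe2+) = 5/1 × 5.11 × 10^-3 = 0.0255 mol
[Fe2+] = 0.0255 mol / 0.0516 L = 0.495 mol/L

0.495 M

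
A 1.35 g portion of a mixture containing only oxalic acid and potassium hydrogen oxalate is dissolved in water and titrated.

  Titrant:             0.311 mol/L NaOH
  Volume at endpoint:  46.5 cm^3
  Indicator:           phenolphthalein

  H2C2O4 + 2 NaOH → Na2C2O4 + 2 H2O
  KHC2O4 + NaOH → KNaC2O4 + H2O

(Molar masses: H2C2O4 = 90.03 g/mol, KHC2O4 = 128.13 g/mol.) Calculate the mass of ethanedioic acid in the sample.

n(NaOH) = 0.0465 × 0.311 = 0.0145 mol
Let x = n(H2C2O4), y = n(KHC2O4).
Titrant: 2x + 1y = 0.0145;  mass: 90.03x + 128.13y = 1.35
Solving, x = 3.03 × 10^-3 mol, y = 8.41 × 10^-3 mol
mass of H2C2O4 = 3.03 × 10^-3 × 90.03 = 0.272 g

0.272 g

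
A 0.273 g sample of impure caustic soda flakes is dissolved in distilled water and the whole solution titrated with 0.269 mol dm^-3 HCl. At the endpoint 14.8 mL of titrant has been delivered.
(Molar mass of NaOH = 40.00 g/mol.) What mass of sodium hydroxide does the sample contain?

NaOH + HCl → NaCl + H2O
n(HCl) = 0.0148 L × 0.269 mol/L = 3.98 × 10^-3 mol
n(NaOH) = 3.98 × 10^-3 mol (1:1 ratio)
mass of NaOH = 3.98 × 10^-3 × 40.00 g/mol = 0.159 g

0.159 g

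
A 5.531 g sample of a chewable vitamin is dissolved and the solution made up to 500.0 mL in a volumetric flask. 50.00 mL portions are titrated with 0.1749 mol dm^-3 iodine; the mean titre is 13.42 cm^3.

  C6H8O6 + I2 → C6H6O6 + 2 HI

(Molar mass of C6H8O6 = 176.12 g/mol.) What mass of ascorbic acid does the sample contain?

n(I2) per titration = 0.01342 × 0.1749 = 2.347 × 10^-3 mol
n(C6H8O6) in each aliquot = 2.347 × 10^-3 mol (1:1 ratio)
n(C6H8O6) in the whole flask = 2.347 × 10^-3 × 500.0/50.00 = 0.02347 mol
mass of C6H8O6 = 0.02347 × 176.12 = 4.134 g

4.134 g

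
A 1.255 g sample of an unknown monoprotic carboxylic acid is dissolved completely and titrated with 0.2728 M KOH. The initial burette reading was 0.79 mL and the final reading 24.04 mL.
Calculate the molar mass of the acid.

197.9 g/mol

n(KOH) = 0.02325 L × 0.2728 mol/L = 6.343 × 10^-3 mol
n(HA) = 6.343 × 10^-3 mol (1:1 ratio)
M = m / n = 1.255 g / 6.343 × 10^-3 mol = 197.9 g/mol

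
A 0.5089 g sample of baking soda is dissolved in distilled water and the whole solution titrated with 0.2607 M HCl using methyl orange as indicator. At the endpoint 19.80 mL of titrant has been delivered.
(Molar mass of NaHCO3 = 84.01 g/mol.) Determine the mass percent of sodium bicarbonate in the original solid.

85.21 %

NaHCO3 + HCl → NaCl + H2O + CO2
n(HCl) = 0.01980 L × 0.2607 mol/L = 5.162 × 10^-3 mol
n(NaHCO3) = 5.162 × 10^-3 mol (1:1 ratio)
mass of NaHCO3 = 5.162 × 10^-3 × 84.01 g/mol = 0.4336 g
% NaHCO3 = 0.4336 / 0.5089 × 100 = 85.21 %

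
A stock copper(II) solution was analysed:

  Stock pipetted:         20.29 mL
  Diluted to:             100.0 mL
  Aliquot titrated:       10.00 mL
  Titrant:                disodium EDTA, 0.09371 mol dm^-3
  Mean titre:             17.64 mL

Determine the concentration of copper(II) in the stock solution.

0.8147 mol/L

Cu^2+ + EDTA^4- → [Cu(EDTA)]^2-
n(EDTA) = 0.01764 × 0.09371 = 1.653 × 10^-3 mol
n(Cu2+) in the aliquot = 1.653 × 10^-3 mol (1:1 ratio)
[Cu2+]_dilute = 1.653 × 10^-3 / 0.01000 = 0.1653 mol/L
Dilution factor = 100.0 / 20.29 = 4.929
[Cu2+]_stock = 0.1653 × 4.929 = 0.8147 mol/L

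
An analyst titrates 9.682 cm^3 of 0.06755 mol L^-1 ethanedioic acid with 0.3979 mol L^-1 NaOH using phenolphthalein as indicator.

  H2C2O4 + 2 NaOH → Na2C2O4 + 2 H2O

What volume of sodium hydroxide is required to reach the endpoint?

3.287 mL

n(H2C2O4) = 0.009682 L × 0.06755 mol/L = 6.540 × 10^-4 mol
From the 2:1 stoichiometry, n(NaOH) = 2/1 × 6.540 × 10^-4 = 1.308 × 10^-3 mol
V(NaOH) = 1.308 × 10^-3 mol / 0.3979 mol/L = 0.003287 L = 3.287 mL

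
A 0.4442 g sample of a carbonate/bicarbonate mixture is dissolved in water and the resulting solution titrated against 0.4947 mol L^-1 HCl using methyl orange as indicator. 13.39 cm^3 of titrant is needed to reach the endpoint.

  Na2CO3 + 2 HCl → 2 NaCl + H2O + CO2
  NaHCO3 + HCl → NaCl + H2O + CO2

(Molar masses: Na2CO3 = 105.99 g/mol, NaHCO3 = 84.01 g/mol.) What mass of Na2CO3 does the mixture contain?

0.1919 g

n(HCl) = 0.01339 × 0.4947 = 6.624 × 10^-3 mol
Let x = n(Na2CO3), y = n(NaHCO3).
Titrant: 2x + 1y = 6.624 × 10^-3;  mass: 105.99x + 84.01y = 0.4442
Solving, x = 1.810 × 10^-3 mol, y = 3.004 × 10^-3 mol
mass of Na2CO3 = 1.810 × 10^-3 × 105.99 = 0.1919 g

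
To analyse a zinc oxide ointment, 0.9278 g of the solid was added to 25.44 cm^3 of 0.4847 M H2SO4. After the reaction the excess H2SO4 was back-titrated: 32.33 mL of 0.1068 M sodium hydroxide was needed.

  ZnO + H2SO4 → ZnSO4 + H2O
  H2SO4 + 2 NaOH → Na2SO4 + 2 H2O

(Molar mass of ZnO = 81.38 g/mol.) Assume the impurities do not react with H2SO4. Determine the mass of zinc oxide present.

n(H2SO4) added = 0.02544 × 0.4847 = 0.01233 mol
n(NaOH) used in back-titration = 0.03233 × 0.1068 = 3.453 × 10^-3 mol
From the 1:2 ratio, n(H2SO4) left over = 1/2 × 3.453 × 10^-3 = 1.726 × 10^-3 mol
n(H2SO4) consumed by analyte = 0.01233 − 1.726 × 10^-3 = 0.01060 mol
n(ZnO) = 0.01060 mol (1:1 ratio)
mass of ZnO = 0.01060 × 81.38 = 0.8630 g

0.8630 g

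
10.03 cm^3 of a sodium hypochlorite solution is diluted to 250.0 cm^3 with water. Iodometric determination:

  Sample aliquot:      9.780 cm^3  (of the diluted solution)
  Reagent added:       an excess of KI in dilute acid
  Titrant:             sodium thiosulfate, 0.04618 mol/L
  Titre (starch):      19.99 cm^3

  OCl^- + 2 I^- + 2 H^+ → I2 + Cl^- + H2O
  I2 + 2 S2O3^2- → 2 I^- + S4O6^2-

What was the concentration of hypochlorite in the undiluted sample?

1.176 mol/L

n(S2O3^2-) = 0.01999 × 0.04618 = 9.231 × 10^-4 mol
n(I2) = n(S2O3^2-)/2 = 4.616 × 10^-4 mol
n(OCl^-) in the aliquot = 4.616 × 10^-4 mol (1:1 ratio)
[OCl^-]_dilute = 4.616 × 10^-4 / 0.009780 = 0.04720 mol/L
[OCl^-]_original = 0.04720 × 250.0/10.03 = 1.176 mol/L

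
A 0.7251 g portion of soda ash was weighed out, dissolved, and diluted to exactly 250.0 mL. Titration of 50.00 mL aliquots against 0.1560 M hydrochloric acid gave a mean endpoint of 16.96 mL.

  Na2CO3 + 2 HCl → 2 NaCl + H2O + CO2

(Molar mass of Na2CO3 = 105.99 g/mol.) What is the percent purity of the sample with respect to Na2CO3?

n(HCl) per titration = 0.01696 × 0.1560 = 2.646 × 10^-3 mol
From the 1:2 ratio, n(Na2CO3) in each aliquot = 1/2 × 2.646 × 10^-3 = 1.323 × 10^-3 mol
n(Na2CO3) in the whole flask = 1.323 × 10^-3 × 250.0/50.00 = 6.614 × 10^-3 mol
mass of Na2CO3 = 6.614 × 10^-3 × 105.99 = 0.7011 g
% Na2CO3 = 0.7011 / 0.7251 × 100 = 96.68 %

96.68 %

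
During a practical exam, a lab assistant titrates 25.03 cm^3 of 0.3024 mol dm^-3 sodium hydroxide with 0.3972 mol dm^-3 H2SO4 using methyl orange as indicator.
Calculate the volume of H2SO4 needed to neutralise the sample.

2 NaOH + H2SO4 → Na2SO4 + 2 H2O
n(NaOH) = 0.02503 L × 0.3024 mol/L = 7.569 × 10^-3 mol
From the 1:2 stoichiometry, n(H2SO4) = 1/2 × 7.569 × 10^-3 = 3.785 × 10^-3 mol
V(H2SO4) = 3.785 × 10^-3 mol / 0.3972 mol/L = 0.009528 L = 9.528 mL

9.528 mL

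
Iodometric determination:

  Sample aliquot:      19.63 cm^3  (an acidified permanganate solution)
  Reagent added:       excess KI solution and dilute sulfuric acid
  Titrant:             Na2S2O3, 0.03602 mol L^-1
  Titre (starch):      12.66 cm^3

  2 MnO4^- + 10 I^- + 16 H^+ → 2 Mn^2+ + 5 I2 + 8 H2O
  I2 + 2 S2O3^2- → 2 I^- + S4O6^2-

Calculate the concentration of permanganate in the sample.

n(S2O3^2-) = 0.01266 × 0.03602 = 4.560 × 10^-4 mol
n(I2) = n(S2O3^2-)/2 = 2.280 × 10^-4 mol
From the 2:5 ratio, n(MnO4^-) in the aliquot = 2/5 × 2.280 × 10^-4 = 9.120 × 10^-5 mol
[MnO4^-] = 9.120 × 10^-5 / 0.01963 = 0.004646 mol/L

0.004646 mol/L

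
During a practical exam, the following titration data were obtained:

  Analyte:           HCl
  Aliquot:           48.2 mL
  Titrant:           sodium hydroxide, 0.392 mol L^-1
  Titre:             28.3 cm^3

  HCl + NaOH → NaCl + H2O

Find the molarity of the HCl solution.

0.230 mol/L

n(NaOH) = 0.0283 L × 0.392 mol/L = 0.0111 mol
n(HCl) = 0.0111 mol (1:1 mole ratio)
[HCl] = 0.0111 mol / 0.0482 L = 0.230 mol/L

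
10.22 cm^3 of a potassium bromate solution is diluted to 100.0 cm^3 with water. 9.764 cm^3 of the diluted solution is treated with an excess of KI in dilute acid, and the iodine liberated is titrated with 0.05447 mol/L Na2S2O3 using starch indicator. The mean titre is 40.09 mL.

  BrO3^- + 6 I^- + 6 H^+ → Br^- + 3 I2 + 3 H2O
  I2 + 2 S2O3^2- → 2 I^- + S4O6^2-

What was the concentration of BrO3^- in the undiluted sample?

n(S2O3^2-) = 0.04009 × 0.05447 = 2.184 × 10^-3 mol
n(I2) = n(S2O3^2-)/2 = 1.092 × 10^-3 mol
From the 1:3 ratio, n(BrO3^-) in the aliquot = 1/3 × 1.092 × 10^-3 = 3.640 × 10^-4 mol
[BrO3^-]_dilute = 3.640 × 10^-4 / 0.009764 = 0.03727 mol/L
[BrO3^-]_original = 0.03727 × 100.0/10.22 = 0.3647 mol/L

0.3647 mol/L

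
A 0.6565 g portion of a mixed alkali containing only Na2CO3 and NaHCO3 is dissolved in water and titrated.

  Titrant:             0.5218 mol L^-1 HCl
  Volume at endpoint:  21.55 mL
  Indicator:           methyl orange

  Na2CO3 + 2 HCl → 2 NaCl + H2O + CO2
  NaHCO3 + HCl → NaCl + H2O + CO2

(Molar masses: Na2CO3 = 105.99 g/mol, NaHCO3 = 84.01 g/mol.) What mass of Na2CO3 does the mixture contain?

0.4924 g

n(HCl) = 0.02155 × 0.5218 = 0.01124 mol
Let x = n(Na2CO3), y = n(NaHCO3).
Titrant: 2x + 1y = 0.01124;  mass: 105.99x + 84.01y = 0.6565
Solving, x = 4.646 × 10^-3 mol, y = 1.953 × 10^-3 mol
mass of Na2CO3 = 4.646 × 10^-3 × 105.99 = 0.4924 g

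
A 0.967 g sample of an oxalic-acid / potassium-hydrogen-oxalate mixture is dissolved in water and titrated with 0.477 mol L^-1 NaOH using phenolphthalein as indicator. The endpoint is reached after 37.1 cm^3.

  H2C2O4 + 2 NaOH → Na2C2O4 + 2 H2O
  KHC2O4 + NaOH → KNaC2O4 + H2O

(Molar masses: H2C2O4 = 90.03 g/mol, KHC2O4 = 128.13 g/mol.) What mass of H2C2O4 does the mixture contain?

n(NaOH) = 0.0371 × 0.477 = 0.0177 mol
Let x = n(H2C2O4), y = n(KHC2O4).
Titrant: 2x + 1y = 0.0177;  mass: 90.03x + 128.13y = 0.967
Solving, x = 7.82 × 10^-3 mol, y = 2.05 × 10^-3 mol
mass of H2C2O4 = 7.82 × 10^-3 × 90.03 = 0.704 g

0.704 g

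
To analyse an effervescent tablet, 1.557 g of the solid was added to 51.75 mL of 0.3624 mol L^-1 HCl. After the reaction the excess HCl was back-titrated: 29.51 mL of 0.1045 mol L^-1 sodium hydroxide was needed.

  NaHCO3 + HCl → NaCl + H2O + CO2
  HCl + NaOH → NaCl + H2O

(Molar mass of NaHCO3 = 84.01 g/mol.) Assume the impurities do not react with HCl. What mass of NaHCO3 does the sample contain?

n(HCl) added = 0.05175 × 0.3624 = 0.01875 mol
n(NaOH) used in back-titration = 0.02951 × 0.1045 = 3.084 × 10^-3 mol
n(HCl) left over = 3.084 × 10^-3 mol (1:1 ratio)
n(HCl) consumed by analyte = 0.01875 − 3.084 × 10^-3 = 0.01567 mol
n(NaHCO3) = 0.01567 mol (1:1 ratio)
mass of NaHCO3 = 0.01567 × 84.01 = 1.316 g

1.316 g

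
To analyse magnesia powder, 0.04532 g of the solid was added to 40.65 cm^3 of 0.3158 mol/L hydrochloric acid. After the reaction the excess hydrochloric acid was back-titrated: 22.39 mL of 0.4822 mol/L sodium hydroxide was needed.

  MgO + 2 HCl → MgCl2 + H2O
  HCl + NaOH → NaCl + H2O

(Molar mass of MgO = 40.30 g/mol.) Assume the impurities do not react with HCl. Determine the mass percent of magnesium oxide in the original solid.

90.74 %

n(HCl) added = 0.04065 × 0.3158 = 0.01284 mol
n(NaOH) used in back-titration = 0.02239 × 0.4822 = 0.01080 mol
n(HCl) left over = 0.01080 mol (1:1 ratio)
n(HCl) consumed by analyte = 0.01284 − 0.01080 = 2.041 × 10^-3 mol
From the 1:2 ratio, n(MgO) = 1/2 × 2.041 × 10^-3 = 1.020 × 10^-3 mol
mass of MgO = 1.020 × 10^-3 × 40.30 = 0.04112 g
% MgO = 0.04112 / 0.04532 × 100 = 90.74 %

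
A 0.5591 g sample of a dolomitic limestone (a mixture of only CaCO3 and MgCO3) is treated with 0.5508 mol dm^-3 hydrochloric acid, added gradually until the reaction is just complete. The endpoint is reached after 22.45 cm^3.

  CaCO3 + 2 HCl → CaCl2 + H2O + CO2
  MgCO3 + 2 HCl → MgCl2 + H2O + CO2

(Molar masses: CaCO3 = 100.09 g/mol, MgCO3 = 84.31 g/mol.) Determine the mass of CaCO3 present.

n(HCl) = 0.02245 × 0.5508 = 0.01237 mol
Let x = n(CaCO3), y = n(MgCO3).
Titrant: 2x + 2y = 0.01237;  mass: 100.09x + 84.31y = 0.5591
Solving, x = 2.398 × 10^-3 mol, y = 3.785 × 10^-3 mol
mass of CaCO3 = 2.398 × 10^-3 × 100.09 = 0.2400 g

0.2400 g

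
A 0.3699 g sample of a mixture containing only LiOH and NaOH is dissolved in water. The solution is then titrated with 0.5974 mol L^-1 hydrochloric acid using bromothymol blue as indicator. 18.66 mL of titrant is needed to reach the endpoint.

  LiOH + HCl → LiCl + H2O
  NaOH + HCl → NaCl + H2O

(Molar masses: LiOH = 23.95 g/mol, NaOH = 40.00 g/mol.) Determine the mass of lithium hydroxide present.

n(HCl) = 0.01866 × 0.5974 = 0.01115 mol
Let x = n(LiOH), y = n(NaOH).
Titrant: 1x + 1y = 0.01115;  mass: 23.95x + 40.00y = 0.3699
Solving, x = 4.735 × 10^-3 mol, y = 6.412 × 10^-3 mol
mass of LiOH = 4.735 × 10^-3 × 23.95 = 0.1134 g

0.1134 g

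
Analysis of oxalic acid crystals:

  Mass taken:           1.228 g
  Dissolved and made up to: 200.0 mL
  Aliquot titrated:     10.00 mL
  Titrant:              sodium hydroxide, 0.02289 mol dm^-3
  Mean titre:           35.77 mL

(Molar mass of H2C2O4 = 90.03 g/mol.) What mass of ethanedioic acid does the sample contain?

0.7371 g

H2C2O4 + 2 NaOH → Na2C2O4 + 2 H2O
n(NaOH) per titration = 0.03577 × 0.02289 = 8.188 × 10^-4 mol
From the 1:2 ratio, n(H2C2O4) in each aliquot = 1/2 × 8.188 × 10^-4 = 4.094 × 10^-4 mol
n(H2C2O4) in the whole flask = 4.094 × 10^-4 × 200.0/10.00 = 8.188 × 10^-3 mol
mass of H2C2O4 = 8.188 × 10^-3 × 90.03 = 0.7371 g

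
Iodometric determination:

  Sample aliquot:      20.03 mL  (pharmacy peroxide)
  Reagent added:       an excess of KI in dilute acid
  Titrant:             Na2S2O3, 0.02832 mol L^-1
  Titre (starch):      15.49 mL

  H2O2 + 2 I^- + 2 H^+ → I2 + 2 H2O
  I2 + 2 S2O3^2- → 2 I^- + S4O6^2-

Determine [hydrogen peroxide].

0.01095 mol/L

n(S2O3^2-) = 0.01549 × 0.02832 = 4.387 × 10^-4 mol
n(I2) = n(S2O3^2-)/2 = 2.193 × 10^-4 mol
n(H2O2) in the aliquot = 2.193 × 10^-4 mol (1:1 ratio)
[H2O2] = 2.193 × 10^-4 / 0.02003 = 0.01095 mol/L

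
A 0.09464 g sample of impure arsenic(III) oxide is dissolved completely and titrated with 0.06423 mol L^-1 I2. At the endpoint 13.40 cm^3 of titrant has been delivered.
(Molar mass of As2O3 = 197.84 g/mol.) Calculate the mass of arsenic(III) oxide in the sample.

0.08514 g

As2O3 + 2 I2 + 2 H2O → As2O5 + 4 HI
n(I2) = 0.01340 L × 0.06423 mol/L = 8.607 × 10^-4 mol
From the 1:2 ratio, n(As2O3) = 1/2 × 8.607 × 10^-4 = 4.303 × 10^-4 mol
mass of As2O3 = 4.303 × 10^-4 × 197.84 g/mol = 0.08514 g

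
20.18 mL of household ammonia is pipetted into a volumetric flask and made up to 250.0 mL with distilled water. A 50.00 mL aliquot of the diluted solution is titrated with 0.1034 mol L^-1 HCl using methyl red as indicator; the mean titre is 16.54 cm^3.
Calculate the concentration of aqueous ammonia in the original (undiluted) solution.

0.4237 mol/L

NH3 + HCl → NH4Cl
n(HCl) = 0.01654 × 0.1034 = 1.710 × 10^-3 mol
n(NH3) in the aliquot = 1.710 × 10^-3 mol (1:1 ratio)
[NH3]_dilute = 1.710 × 10^-3 / 0.05000 = 0.03420 mol/L
Dilution factor = 250.0 / 20.18 = 12.39
[NH3]_stock = 0.03420 × 12.39 = 0.4237 mol/L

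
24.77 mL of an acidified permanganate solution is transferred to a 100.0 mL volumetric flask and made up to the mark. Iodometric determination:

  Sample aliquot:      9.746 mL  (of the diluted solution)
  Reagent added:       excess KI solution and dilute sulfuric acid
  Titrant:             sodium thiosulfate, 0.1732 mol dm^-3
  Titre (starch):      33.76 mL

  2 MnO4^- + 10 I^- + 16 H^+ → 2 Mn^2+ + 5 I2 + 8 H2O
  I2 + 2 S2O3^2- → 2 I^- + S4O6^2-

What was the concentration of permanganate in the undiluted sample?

0.4844 mol/L

n(S2O3^2-) = 0.03376 × 0.1732 = 5.847 × 10^-3 mol
n(I2) = n(S2O3^2-)/2 = 2.924 × 10^-3 mol
From the 2:5 ratio, n(MnO4^-) in the aliquot = 2/5 × 2.924 × 10^-3 = 1.169 × 10^-3 mol
[MnO4^-]_dilute = 1.169 × 10^-3 / 0.009746 = 0.1200 mol/L
[MnO4^-]_original = 0.1200 × 100.0/24.77 = 0.4844 mol/L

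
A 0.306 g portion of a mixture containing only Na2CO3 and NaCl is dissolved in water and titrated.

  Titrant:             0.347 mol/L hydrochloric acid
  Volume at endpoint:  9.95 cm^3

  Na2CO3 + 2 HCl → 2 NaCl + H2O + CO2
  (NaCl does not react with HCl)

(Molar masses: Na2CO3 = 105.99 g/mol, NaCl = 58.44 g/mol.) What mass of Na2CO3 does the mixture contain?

0.183 g

n(HCl) = 0.00995 × 0.347 = 3.45 × 10^-3 mol
Let x = n(Na2CO3), y = n(NaCl).
Titrant: 2x = 3.45 × 10^-3;  mass: 105.99x + 58.44y = 0.306
Solving, x = 1.73 × 10^-3 mol, y = 2.11 × 10^-3 mol
mass of Na2CO3 = 1.73 × 10^-3 × 105.99 = 0.183 g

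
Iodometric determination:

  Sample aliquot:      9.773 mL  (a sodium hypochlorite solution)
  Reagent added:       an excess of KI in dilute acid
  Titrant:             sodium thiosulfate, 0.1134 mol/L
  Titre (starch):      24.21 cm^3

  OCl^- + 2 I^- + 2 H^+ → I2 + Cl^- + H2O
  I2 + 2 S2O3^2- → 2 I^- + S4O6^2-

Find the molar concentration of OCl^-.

n(S2O3^2-) = 0.02421 × 0.1134 = 2.745 × 10^-3 mol
n(I2) = n(S2O3^2-)/2 = 1.373 × 10^-3 mol
n(OCl^-) in the aliquot = 1.373 × 10^-3 mol (1:1 ratio)
[OCl^-] = 1.373 × 10^-3 / 0.009773 = 0.1405 mol/L

0.1405 mol/L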